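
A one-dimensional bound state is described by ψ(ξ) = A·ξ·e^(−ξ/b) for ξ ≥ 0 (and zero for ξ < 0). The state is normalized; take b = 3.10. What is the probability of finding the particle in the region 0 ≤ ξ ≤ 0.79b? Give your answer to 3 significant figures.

P ≈ 0.211

|ψ|² is the probability density, so P = ∫_{0}^{0.79b} |ψ|² dξ.
Since A² = 1/(b^3/4), this is the region integral divided by the full normalization integral.
Let u = ξ/b; then A² and the length scale cancel, so P = ∫_{0}^{0.79} u^2·e^(-2·u) du ÷ ∫_{0}^{∞} u^2·e^(-2·u) du.
An antiderivative of u^2·e^(-2·u) is -(2·u^2 + 2·u + 1)·e^(-2·u)/4; evaluating from 0 to 0.79 gives ≈ 0.052872, while the full integral is 1/4.
Evaluating gives P = 0.2115.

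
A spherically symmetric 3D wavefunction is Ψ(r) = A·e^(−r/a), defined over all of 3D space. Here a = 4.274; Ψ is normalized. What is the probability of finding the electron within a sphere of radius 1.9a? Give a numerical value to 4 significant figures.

Integrate the radial probability density 4πr²|Ψ|² over r ≤ 1.9a.
Normalization gives A² = 1/(π·a^3).
Substituting u = r/a, A², 4π and the length scale all cancel in the ratio: P = ∫_{0}^{1.9} u^2·e^(-2·u) du / ∫_{0}^{∞} u^2·e^(-2·u) du.
With ∫ u^2·e^(-2·u) du = -(2·u^2 + 2·u + 1)·e^(-2·u)/4 + C, the region integral is 1/4 - 601·e^(-19/5)/200 and the full one is 1/4.
This evaluates to P = 0.73110.

P ≈ 0.7311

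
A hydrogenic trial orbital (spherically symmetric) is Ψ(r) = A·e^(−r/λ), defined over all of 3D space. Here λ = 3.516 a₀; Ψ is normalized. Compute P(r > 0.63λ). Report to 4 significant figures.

P = ∫ |Ψ|² 4πr² dr over r > 0.63λ.
Normalization gives A² = 1/(π·λ^3).
In terms of u = r/λ (A², 4π and the length scale all cancel between numerator and denominator), P = [∫_{0.63}^{∞} u^2·e^(-2·u) du] / [∫_{0}^{∞} u^2·e^(-2·u) du].
An antiderivative of u^2·e^(-2·u) is -(2·u^2 + 2·u + 1)·e^(-2·u)/4; evaluating from 0.63 to ∞ gives ≈ 0.216556, while the full integral is 1/4.
This evaluates to P = 0.86622.

P ≈ 0.8662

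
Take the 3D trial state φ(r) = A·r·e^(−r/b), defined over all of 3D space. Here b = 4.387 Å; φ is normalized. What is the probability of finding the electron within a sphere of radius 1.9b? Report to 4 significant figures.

P = ∫ |φ|² 4πr² dr over r ≤ 1.9b.
Normalization gives A² = 1/(3·π·b^5).
Substituting u = r/b, A², 4π and the length scale all cancel in the ratio: P = ∫_{0}^{1.9} u^4·e^(-2·u) du / ∫_{0}^{∞} u^4·e^(-2·u) du.
Using ∫ u^4·e^(-2·u) du = -(u^4/2 + u^3 + 3·u^2/2 + 3·u/2 + 3/4)·e^(-2·u), the numerator is ≈ 0.249117 and the denominator is 3/4.
Taking the ratio yields P = 0.33216.

P ≈ 0.3322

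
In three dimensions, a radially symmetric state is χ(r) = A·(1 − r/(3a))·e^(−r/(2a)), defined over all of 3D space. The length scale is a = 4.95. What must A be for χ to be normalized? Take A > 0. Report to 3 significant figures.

A ≈ 0.0314

Normalization requires ∫|χ|² 4πr² dr = 1, integrated from 0 to ∞.
Recall ∫₀^∞ r^m e^(−r/β) dr = m!·β^(m+1), ∫|χ|² 4πr² dr = A²·(8·π·a^3/3).
Setting this equal to 1 gives A² = 1/(8·π·a^3/3).
With a = 4.95: A² = 0.0009842 and A = 0.03137.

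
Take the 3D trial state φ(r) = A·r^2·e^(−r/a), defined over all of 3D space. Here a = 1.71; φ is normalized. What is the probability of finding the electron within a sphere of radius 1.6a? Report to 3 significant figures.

P ≈ 0.0446

Integrate the radial probability density 4πr²|φ|² over r ≤ 1.6a.
A² is fixed by ∫₀^∞ 4πr²|φ|² dr = 1, i.e. A² = (45·π·a^7/2)^(−1).
In terms of u = r/a (A², 4π and the length scale all cancel between numerator and denominator), P = [∫_{0}^{1.6} u^6·e^(-2·u) du] / [∫_{0}^{∞} u^6·e^(-2·u) du].
With ∫ u^6·e^(-2·u) du = -(4·u^6 + 12·u^5 + 30·u^4 + 60·u^3 + 90·u^2 + 90·u + 45)·e^(-2·u)/8 + C, the region integral is ≈ 0.25098 and the full one is 45/8.
The region integral divided by the full integral gives P = 0.04462.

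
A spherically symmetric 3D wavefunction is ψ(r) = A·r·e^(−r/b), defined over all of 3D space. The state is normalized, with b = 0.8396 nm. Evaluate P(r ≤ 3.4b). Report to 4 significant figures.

With dV = 4πr²dr, the probability is ∫|ψ|² dV over r ≤ 3.4b.
A² is fixed by ∫₀^∞ 4πr²|ψ|² dr = 1, i.e. A² = (3·π·b^5)^(−1).
In terms of u = r/b (A², 4π and the length scale all cancel between numerator and denominator), P = [∫_{0}^{3.4} u^4·e^(-2·u) du] / [∫_{0}^{∞} u^4·e^(-2·u) du].
With ∫ u^4·e^(-2·u) du = -(u^4/2 + u^3 + 3·u^2/2 + 3·u/2 + 3/4)·e^(-2·u) + C, the region integral is ≈ 0.605977 and the full one is 3/4.
This evaluates to P = 0.80797.

P ≈ 0.8080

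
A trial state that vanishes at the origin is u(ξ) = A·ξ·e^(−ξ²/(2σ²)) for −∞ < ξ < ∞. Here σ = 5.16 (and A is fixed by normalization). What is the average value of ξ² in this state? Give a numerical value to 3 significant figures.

By definition ⟨ξ²⟩ = ∫ ξ^2 |u(ξ)|² dξ.
Since the A² factors cancel between numerator and denominator, ⟨ξ²⟩ = 3·σ^2/2.
Putting σ = 5.16 gives 39.94.

⟨ξ^2⟩ ≈ 39.9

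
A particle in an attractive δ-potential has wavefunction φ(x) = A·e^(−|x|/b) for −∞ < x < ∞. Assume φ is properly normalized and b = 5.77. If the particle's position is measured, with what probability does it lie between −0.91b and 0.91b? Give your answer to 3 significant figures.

P ≈ 0.838

|φ|² is the probability density, so P = ∫_{−0.91b}^{0.91b} |φ|² dx.
With A² fixed by ∫|φ|² = 1, i.e. A² = (b)^(−1), substitute and integrate.
By symmetry take twice the x ≥ 0 contribution in numerator and denominator; the 2's cancel. Let u = x/b; then A² and the length scale cancel, so P = ∫_{0}^{0.91} e^(-2·u) du ÷ ∫_{0}^{∞} e^(-2·u) du.
Using ∫ e^(-2·u) du = -e^(-2·u)/2, the numerator is 1/2 - e^(-91/50)/2 and the denominator is 1/2.
The result is P = 0.8380.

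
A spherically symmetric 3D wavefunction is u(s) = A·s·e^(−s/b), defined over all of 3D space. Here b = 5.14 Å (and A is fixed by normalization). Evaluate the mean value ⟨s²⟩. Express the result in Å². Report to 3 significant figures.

The expectation value is the |u|²-weighted average of s^2: ∫ s^2|u|² 4πs² ds.
With ∫₀^∞ s^6 e^(−αs) ds = 6!/α^7, evaluating both integrals, ⟨s²⟩ = 15·b^2/2.
With b = 5.14, ⟨s^2⟩ = 198.1.

⟨s^2⟩ ≈ 198 Å^2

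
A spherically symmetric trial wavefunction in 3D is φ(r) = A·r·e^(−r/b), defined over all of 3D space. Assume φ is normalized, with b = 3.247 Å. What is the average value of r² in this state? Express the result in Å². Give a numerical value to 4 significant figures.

⟨r²⟩ = ∫ r^2 |φ|² 4πr² dr over the full domain.
Since the A² factors cancel between numerator and denominator, ⟨r²⟩ = 15·b^2/2.
Putting b = 3.247 gives 79.073.

⟨r^2⟩ ≈ 79.07 Å^2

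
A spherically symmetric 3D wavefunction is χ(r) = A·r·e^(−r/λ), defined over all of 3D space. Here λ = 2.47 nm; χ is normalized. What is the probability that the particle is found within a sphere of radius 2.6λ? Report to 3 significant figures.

P = ∫ |χ|² 4πr² dr over r ≤ 2.6λ.
Normalization gives A² = 1/(3·π·λ^5).
Let u = r/λ; then A², 4π and the length scale all cancel, so P = ∫_{0}^{2.6} u^4·e^(-2·u) du ÷ ∫_{0}^{∞} u^4·e^(-2·u) du.
An antiderivative of u^4·e^(-2·u) is -(u^4/2 + u^3 + 3·u^2/2 + 3·u/2 + 3/4)·e^(-2·u); evaluating from 0 to 2.6 gives ≈ 0.44540, while the full integral is 3/4.
The region integral divided by the full integral gives P = 0.5939.

P ≈ 0.594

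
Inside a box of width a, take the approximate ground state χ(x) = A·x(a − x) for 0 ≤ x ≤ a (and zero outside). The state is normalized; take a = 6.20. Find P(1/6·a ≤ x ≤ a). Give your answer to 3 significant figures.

|χ|² is the probability density, so P = ∫_{1/6·a}^{a} |χ|² dx.
The normalization integral ∫|χ|²dx over the whole domain equals a^5/30·A², and A² cancels in the ratio.
In terms of u = x/a (A² and the length scale cancel between numerator and denominator), P = [∫_{1/6}^{1} u^2·(1 - u)^2 du] / [∫_{0}^{1} u^2·(1 - u)^2 du].
An antiderivative of u^2·(1 - u)^2 is u^3·(6·u^2 - 15·u + 10)/30; evaluating from 1/6 to 1 gives 125/3888, while the full integral is 1/30.
The result is P = 625/648.

P ≈ 0.965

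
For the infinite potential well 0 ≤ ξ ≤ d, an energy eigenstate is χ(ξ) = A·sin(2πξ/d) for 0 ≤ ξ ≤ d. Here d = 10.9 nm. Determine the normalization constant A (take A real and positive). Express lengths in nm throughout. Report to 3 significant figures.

A ≈ 0.428 nm^(-1/2)

Normalization requires ∫|χ|² dξ = 1, integrated from 0 to d.
With ∫₀^d sin²(nπξ/d) dξ = d/2, ∫|χ|² dξ = A²·(d/2).
Hence A² = 1/[d/2].
Plugging in d = 10.9 yields A = 0.4284.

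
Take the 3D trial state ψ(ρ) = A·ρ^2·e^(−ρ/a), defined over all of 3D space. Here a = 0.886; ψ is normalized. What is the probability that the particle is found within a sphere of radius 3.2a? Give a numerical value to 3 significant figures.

P ≈ 0.458

Integrate the radial probability density 4πρ²|ψ|² over ρ ≤ 3.2a.
Normalization gives A² = 1/(45·π·a^7/2).
Let u = ρ/a; then A², 4π and the length scale all cancel, so P = ∫_{0}^{3.2} u^6·e^(-2·u) du ÷ ∫_{0}^{∞} u^6·e^(-2·u) du.
Using ∫ u^6·e^(-2·u) du = -(4·u^6 + 12·u^5 + 30·u^4 + 60·u^3 + 90·u^2 + 90·u + 45)·e^(-2·u)/8, the numerator is ≈ 2.5744 and the denominator is 45/8.
This evaluates to P = 0.4577.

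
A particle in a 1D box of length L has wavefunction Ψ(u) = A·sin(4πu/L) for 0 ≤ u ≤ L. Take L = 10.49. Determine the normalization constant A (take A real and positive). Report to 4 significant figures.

A ≈ 0.4366

Require ∫ |Ψ|² du = 1 over the whole domain.
The integral (without the A² prefactor) comes out to L/2.
Setting this equal to 1 gives A² = 1/(L/2).
Plugging in L = 10.49 yields A = 0.43664.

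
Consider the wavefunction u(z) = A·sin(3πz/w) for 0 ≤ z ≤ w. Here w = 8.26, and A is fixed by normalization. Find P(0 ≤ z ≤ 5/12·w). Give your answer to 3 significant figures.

P ≈ 0.364

P = ∫_{0}^{5/12·w} |u(z)|² dz.
With A² fixed by ∫|u|² = 1, i.e. A² = (w/2)^(−1), substitute and integrate.
In terms of t = z/w (A² and the length scale cancel between numerator and denominator), P = [∫_{0}^{5/12} sin(3·π·t)^2 dt] / [∫_{0}^{1} sin(3·π·t)^2 dt].
An antiderivative of sin(3·π·t)^2 is t/2 - sin(6·π·t)/(12·π); evaluating from 0 to 5/12 gives 5/24 - 1/(12·π), while the full integral is 1/2.
This works out to P = (-2 + 5·π)/(12·π).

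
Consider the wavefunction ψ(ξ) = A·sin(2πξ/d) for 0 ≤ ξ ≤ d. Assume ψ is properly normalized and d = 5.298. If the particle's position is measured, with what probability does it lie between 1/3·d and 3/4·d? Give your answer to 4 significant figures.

|ψ|² is the probability density, so P = ∫_{1/3·d}^{3/4·d} |ψ|² dξ.
The normalization integral ∫|ψ|²dξ over the whole domain equals d/2·A², and A² cancels in the ratio.
Let u = ξ/d; then A² and the length scale cancel, so P = ∫_{1/3}^{3/4} sin(2·π·u)^2 du ÷ ∫_{0}^{1} sin(2·π·u)^2 du.
Using ∫ sin(2·π·u)^2 du = u/2 - sin(4·π·u)/(8·π), the numerator is -√(3)/(16·π) + 5/24 and the denominator is 1/2.
This works out to P = -√(3)/(8·π) + 5/12.

P ≈ 0.3478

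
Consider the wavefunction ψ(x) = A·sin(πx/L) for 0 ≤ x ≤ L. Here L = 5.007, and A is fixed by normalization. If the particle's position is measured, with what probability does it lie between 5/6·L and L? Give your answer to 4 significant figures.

P = ∫_{5/6·L}^{L} |ψ(x)|² dx.
Since A² = 1/(L/2), this is the region integral divided by the full normalization integral.
Substituting u = x/L, A² and the length scale cancel in the ratio: P = ∫_{5/6}^{1} sin(π·u)^2 du / ∫_{0}^{1} sin(π·u)^2 du.
Using ∫ sin(π·u)^2 du = u/2 - sin(2·π·u)/(4·π), the numerator is -√(3)/(8·π) + 1/12 and the denominator is 1/2.
This works out to P = (-√(3)/4 + π/6)/π.

P ≈ 0.02883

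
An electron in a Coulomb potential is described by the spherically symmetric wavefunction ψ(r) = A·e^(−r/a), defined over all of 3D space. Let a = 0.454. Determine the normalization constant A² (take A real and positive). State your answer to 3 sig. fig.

A^2 ≈ 3.40

Normalization requires ∫|ψ|² 4πr² dr = 1, integrated from 0 to ∞.
In 3D with spherical symmetry the volume element is 4πr² dr.
Using ∫₀^∞ rⁿ e^(−αr) dr = n!/αⁿ⁺¹, ∫|ψ|² 4πr² dr = A²·(π·a^3).
So A² = (π·a^3)^(−1).
Plugging in a = 0.454 yields A = 1.844.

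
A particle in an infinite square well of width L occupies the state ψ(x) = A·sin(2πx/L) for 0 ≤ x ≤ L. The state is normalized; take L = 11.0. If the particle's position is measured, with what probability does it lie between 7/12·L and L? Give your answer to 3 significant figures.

P ≈ 0.486

P = ∫_{7/12·L}^{L} |ψ(x)|² dx.
The normalization integral ∫|ψ|²dx over the whole domain equals L/2·A², and A² cancels in the ratio.
Substituting u = x/L, A² and the length scale cancel in the ratio: P = ∫_{7/12}^{1} sin(2·π·u)^2 du / ∫_{0}^{1} sin(2·π·u)^2 du.
With ∫ sin(2·π·u)^2 du = u/2 - sin(4·π·u)/(8·π) + C, the region integral is √(3)/(16·π) + 5/24 and the full one is 1/2.
Taking the ratio, P = √(3)/(8·π) + 5/12.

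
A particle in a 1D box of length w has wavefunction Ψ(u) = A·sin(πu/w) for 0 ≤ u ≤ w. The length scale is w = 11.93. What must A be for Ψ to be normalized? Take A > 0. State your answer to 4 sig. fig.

A ≈ 0.4094

The normalization condition is ∫|Ψ|² du = 1 from 0 to w.
With ∫₀^w sin²(nπu/w) du = w/2, the integral (without the A² prefactor) comes out to w/2.
Setting this equal to 1 gives A² = 1/(w/2).
With w = 11.93: A² = 0.16764 and A = 0.40944.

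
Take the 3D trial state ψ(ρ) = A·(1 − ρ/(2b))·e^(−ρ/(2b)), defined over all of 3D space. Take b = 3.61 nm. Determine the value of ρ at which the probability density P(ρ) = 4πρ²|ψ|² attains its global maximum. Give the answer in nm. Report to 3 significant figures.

Differentiate P(ρ) = 4πρ²|ψ|² with respect to ρ and set to zero.
This gives ρ = b·(√(5) + 3).
With b = 3.61, the most probable radial distance is 18.90 nm.

ρ ≈ 18.9 nm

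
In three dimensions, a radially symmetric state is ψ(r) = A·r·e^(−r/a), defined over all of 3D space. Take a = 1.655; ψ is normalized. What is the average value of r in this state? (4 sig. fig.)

⟨r⟩ ≈ 4.138

The expectation value is the |ψ|²-weighted average of r: ∫ r|ψ|² 4πr² dr.
Using ∫₀^∞ rⁿ e^(−αr) dr = n!/αⁿ⁺¹, since the A² factors cancel between numerator and denominator, ⟨r⟩ = 5·a/2.
Putting a = 1.655 gives 4.1375.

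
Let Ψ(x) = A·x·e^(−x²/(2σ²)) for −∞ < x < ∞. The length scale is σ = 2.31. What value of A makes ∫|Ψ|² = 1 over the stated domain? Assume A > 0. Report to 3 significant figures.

A ≈ 0.303

Normalization requires ∫|Ψ|² dx = 1, integrated from −∞ to ∞.
The integral (without the A² prefactor) comes out to √(π)·σ^3/2.
Plugging in σ = 2.31 yields A = 0.3026.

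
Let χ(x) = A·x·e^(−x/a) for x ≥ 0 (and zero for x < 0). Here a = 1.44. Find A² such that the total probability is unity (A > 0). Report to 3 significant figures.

We need A² ∫|f|² dx = 1, taking the integral from 0 to ∞.
Recall ∫₀^∞ x^m e^(−x/β) dx = m!·β^(m+1), with χ = A·x·e^(−x/a), the integral evaluates to A²·[a^3/4].
So A² = (a^3/4)^(−1).
Substituting a = 1.44 gives A² = 1.340, so A = 1.157.

A^2 ≈ 1.34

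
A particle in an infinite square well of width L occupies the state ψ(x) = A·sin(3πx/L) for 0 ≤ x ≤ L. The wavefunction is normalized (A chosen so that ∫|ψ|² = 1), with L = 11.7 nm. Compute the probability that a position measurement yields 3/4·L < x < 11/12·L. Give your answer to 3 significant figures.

P ≈ 0.273

P = ∫_{3/4·L}^{11/12·L} |ψ(x)|² dx.
With A² fixed by ∫|ψ|² = 1, i.e. A² = (L/2)^(−1), substitute and integrate.
Substituting u = x/L, A² and the length scale cancel in the ratio: P = ∫_{3/4}^{11/12} sin(3·π·u)^2 du / ∫_{0}^{1} sin(3·π·u)^2 du.
Using ∫ sin(3·π·u)^2 du = u/2 - sin(6·π·u)/(12·π), the numerator is 1/(6·π) + 1/12 and the denominator is 1/2.
Taking the ratio, P = (2 + π)/(6·π).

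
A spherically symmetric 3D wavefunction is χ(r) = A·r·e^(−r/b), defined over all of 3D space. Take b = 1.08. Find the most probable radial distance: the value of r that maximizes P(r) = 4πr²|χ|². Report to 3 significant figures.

r ≈ 2.16

Differentiate P(r) = 4πr²|χ|² with respect to r and set to zero.
This gives r = 2·b.
With b = 1.08, the most probable radial distance is 2.160.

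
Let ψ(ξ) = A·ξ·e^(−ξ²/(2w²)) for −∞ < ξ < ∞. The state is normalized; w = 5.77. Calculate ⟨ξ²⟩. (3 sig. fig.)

The expectation value is the |ψ|²-weighted average of ξ^2: ∫ ξ^2|ψ|² dξ.
Differentiating ∫e^(−αξ²) dξ = √(π/α) under α to get the higher moments, the ratio of the moment integral to the normalization integral gives ⟨ξ²⟩ = 3·w^2/2.
With w = 5.77, ⟨ξ^2⟩ = 49.94.

⟨ξ^2⟩ ≈ 49.9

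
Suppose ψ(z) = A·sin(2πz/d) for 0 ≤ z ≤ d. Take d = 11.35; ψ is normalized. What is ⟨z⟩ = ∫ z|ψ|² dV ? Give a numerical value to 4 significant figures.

⟨z⟩ ≈ 5.675

By definition ⟨z⟩ = ∫ z |ψ(z)|² dz.
Evaluating both integrals, ⟨z⟩ = d/2.
Putting d = 11.35 gives 5.6750.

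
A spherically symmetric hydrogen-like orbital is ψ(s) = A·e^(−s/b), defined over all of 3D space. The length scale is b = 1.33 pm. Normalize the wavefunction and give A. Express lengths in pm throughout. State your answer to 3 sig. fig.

Require ∫ |ψ|² 4πs² ds = 1 over the whole domain.
The angular integral contributes 4π, leaving ∫₀^∞ s²|ψ|² ds.
Recall ∫₀^∞ s^m e^(−s/β) ds = m!·β^(m+1), ∫|ψ|² 4πs² ds = A²·(π·b^3).
Substituting b = 1.33 gives A² = 0.1353, so A = 0.3678.

A ≈ 0.368 pm^(-3/2)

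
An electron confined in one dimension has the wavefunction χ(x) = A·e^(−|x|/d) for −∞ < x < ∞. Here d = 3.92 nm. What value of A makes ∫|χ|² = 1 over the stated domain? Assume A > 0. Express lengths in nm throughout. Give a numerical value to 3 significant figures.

A ≈ 0.505 nm^(-1/2)

The normalization condition is ∫|χ|² dx = 1 from −∞ to ∞.
Carrying out the integral gives A² · d.
Substituting d = 3.92 gives A² = 0.2551, so A = 0.5051.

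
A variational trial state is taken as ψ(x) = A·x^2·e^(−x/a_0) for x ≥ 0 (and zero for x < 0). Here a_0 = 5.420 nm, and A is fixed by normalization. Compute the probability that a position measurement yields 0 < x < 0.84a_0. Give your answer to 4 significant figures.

P ≈ 0.02836

The probability is P = ∫ |ψ|² dx over [0, 0.84a_0].
Since A² = 1/(3·a_0^5/4), this is the region integral divided by the full normalization integral.
In terms of u = x/a_0 (A² and the length scale cancel between numerator and denominator), P = [∫_{0}^{0.84} u^4·e^(-2·u) du] / [∫_{0}^{∞} u^4·e^(-2·u) du].
With ∫ u^4·e^(-2·u) du = -(u^4/2 + u^3 + 3·u^2/2 + 3·u/2 + 3/4)·e^(-2·u) + C, the region integral is ≈ 0.0212704 and the full one is 3/4.
Taking the ratio, P = 0.028360.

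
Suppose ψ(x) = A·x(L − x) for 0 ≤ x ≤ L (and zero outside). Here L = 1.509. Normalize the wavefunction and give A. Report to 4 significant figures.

We need A² ∫|f|² dx = 1, taking the integral from 0 to L.
With ψ = A·x(L − x), the integral evaluates to A²·[L^5/30].
Hence A² = 1/[L^5/30].
Plugging in L = 1.509 yields A = 1.9581.

A ≈ 1.958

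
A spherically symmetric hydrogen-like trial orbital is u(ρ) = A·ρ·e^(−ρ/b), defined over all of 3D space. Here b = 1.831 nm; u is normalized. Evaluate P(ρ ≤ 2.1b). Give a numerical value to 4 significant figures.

P ≈ 0.4102

P = ∫ |u|² 4πρ² dρ over ρ ≤ 2.1b.
Normalization gives A² = 1/(3·π·b^5).
Substituting t = ρ/b, A², 4π and the length scale all cancel in the ratio: P = ∫_{0}^{2.1} t^4·e^(-2·t) dt / ∫_{0}^{∞} t^4·e^(-2·t) dt.
Using ∫ t^4·e^(-2·t) dt = -(t^4/2 + t^3 + 3·t^2/2 + 3·t/2 + 3/4)·e^(-2·t), the numerator is ≈ 0.307630 and the denominator is 3/4.
This evaluates to P = 0.41017.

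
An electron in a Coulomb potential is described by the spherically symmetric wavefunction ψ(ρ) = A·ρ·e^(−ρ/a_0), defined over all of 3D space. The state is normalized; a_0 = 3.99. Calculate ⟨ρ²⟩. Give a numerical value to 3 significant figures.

⟨ρ^2⟩ ≈ 119

The expectation value is the |ψ|²-weighted average of ρ^2: ∫ ρ^2|ψ|² 4πρ² dρ.
Recall ∫₀^∞ ρ^m e^(−ρ/β) dρ = m!·β^(m+1), the ratio of the moment integral to the normalization integral gives ⟨ρ²⟩ = 15·a_0^2/2.
Putting a_0 = 3.99 gives 119.4.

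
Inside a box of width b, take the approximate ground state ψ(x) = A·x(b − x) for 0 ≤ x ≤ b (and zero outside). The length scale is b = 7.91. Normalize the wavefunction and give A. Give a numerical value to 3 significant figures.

A ≈ 0.0311

We need A² ∫|f|² dx = 1, taking the integral from 0 to b.
Expanding the polynomial and integrating term by term, the integral (without the A² prefactor) comes out to b^5/30.
Hence A² = 1/[b^5/30].
Plugging in b = 7.91 yields A = 0.03113.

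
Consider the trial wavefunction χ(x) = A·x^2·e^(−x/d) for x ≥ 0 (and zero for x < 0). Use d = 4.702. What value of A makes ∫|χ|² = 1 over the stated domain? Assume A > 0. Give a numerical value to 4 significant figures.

A ≈ 0.02409

The normalization condition is ∫|χ|² dx = 1 from 0 to ∞.
Carrying out the integral gives A² · 3·d^5/4.
With d = 4.702: A² = 0.00058013 and A = 0.024086.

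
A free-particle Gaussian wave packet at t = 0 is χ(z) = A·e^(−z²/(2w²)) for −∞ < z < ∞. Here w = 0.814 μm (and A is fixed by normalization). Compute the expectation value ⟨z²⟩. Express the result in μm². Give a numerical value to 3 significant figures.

The expectation value is the |χ|²-weighted average of z^2: ∫ z^2|χ|² dz.
Evaluating both integrals, ⟨z²⟩ = w^2/2.
With w = 0.814, ⟨z^2⟩ = 0.3313.

⟨z^2⟩ ≈ 0.331 μm^2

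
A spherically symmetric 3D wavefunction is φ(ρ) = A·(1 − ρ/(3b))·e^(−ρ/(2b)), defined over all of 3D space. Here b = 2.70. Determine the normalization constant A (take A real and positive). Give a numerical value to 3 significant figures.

A ≈ 0.0779

Require ∫ |φ|² 4πρ² dρ = 1 over the whole domain.
The angular integral contributes 4π, leaving ∫₀^∞ ρ²|φ|² dρ.
The integral (without the A² prefactor) comes out to 8·π·b^3/3.
Plugging in b = 2.70 yields A = 0.07787.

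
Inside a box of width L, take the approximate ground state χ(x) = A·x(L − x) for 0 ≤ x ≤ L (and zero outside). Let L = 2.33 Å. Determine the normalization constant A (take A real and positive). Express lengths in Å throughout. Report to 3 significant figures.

A ≈ 0.661 Å^(-5/2)

The normalization condition is ∫|χ|² dx = 1 from 0 to L.
Carrying out the integral gives A² · L^5/30.
So A² = (L^5/30)^(−1).
Plugging in L = 2.33 yields A = 0.6610.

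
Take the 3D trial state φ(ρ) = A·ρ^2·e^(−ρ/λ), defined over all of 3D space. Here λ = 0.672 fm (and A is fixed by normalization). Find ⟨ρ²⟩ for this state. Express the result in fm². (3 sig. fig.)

By definition ⟨ρ²⟩ = ∫ ρ^2 |φ(ρ)|² 4πρ² dρ.
With ∫₀^∞ ρ^8 e^(−αρ) dρ = 8!/α^9, evaluating both integrals, ⟨ρ²⟩ = 14·λ^2.
Putting λ = 0.672 gives 6.322.

⟨ρ^2⟩ ≈ 6.32 fm^2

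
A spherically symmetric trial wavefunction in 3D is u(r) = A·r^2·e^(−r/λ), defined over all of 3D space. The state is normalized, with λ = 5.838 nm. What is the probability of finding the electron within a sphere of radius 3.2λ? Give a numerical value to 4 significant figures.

With dV = 4πr²dr, the probability is ∫|u|² dV over r ≤ 3.2λ.
A² is fixed by ∫₀^∞ 4πr²|u|² dr = 1, i.e. A² = (45·π·λ^7/2)^(−1).
Substituting t = r/λ, A², 4π and the length scale all cancel in the ratio: P = ∫_{0}^{3.2} t^6·e^(-2·t) dt / ∫_{0}^{∞} t^6·e^(-2·t) dt.
With ∫ t^6·e^(-2·t) dt = -(4·t^6 + 12·t^5 + 30·t^4 + 60·t^3 + 90·t^2 + 90·t + 45)·e^(-2·t)/8 + C, the region integral is ≈ 2.57440 and the full one is 45/8.
This evaluates to P = 0.45767.

P ≈ 0.4577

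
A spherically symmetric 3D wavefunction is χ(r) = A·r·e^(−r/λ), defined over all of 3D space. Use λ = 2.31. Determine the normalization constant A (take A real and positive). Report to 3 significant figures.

A ≈ 0.0402

Normalization requires ∫|χ|² 4πr² dr = 1, integrated from 0 to ∞.
The integral (without the A² prefactor) comes out to 3·π·λ^5.
Hence A² = 1/[3·π·λ^5].
Substituting λ = 2.31 gives A² = 0.001613, so A = 0.04016.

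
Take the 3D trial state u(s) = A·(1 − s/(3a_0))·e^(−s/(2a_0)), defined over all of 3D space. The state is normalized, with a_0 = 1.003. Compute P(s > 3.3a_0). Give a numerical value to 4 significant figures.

With dV = 4πs²ds, the probability is ∫|u|² dV over s > 3.3a_0.
Normalization gives A² = 1/(8·π·a_0^3/3).
Let t = s/a_0; then A², 4π and the length scale all cancel, so P = ∫_{3.3}^{∞} t^2·(1 - t/3)^2·e^(-t) dt ÷ ∫_{0}^{∞} t^2·(1 - t/3)^2·e^(-t) dt.
Using ∫ t^2·(1 - t/3)^2·e^(-t) dt = (-t^4 + 2·t^3 - 3·t^2 - 6·t - 6)·e^(-t)/9, the numerator is ≈ 0.431074 and the denominator is 2/3.
This evaluates to P = 0.64661.

P ≈ 0.6466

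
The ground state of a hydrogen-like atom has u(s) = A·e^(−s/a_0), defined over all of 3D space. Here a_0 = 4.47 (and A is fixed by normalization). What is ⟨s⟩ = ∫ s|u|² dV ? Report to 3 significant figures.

⟨s⟩ ≈ 6.71

⟨s⟩ = ∫ s |u|² 4πs² ds over the full domain.
With ∫₀^∞ s^3 e^(−αs) ds = 3!/α^4, since the A² factors cancel between numerator and denominator, ⟨s⟩ = 3·a_0/2.
With a_0 = 4.47, ⟨s⟩ = 6.705.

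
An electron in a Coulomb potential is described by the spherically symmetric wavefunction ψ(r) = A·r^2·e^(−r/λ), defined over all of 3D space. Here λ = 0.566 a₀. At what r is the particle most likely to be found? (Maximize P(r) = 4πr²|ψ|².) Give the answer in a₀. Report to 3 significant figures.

r ≈ 1.70 a₀

Set d/dr [P(r) = 4πr²|ψ|²] = 0 and solve for r > 0.
This gives r = 3·λ.
With λ = 0.566, the most probable radial distance is 1.698 a₀.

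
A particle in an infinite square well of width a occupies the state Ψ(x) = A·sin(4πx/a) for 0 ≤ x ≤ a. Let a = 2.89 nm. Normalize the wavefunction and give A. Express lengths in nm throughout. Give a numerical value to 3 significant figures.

A ≈ 0.832 nm^(-1/2)

Require ∫ |Ψ|² dx = 1 over the whole domain.
With ∫₀^a sin²(nπx/a) dx = a/2, with Ψ = A·sin(4πx/a), the integral evaluates to A²·[a/2].
So A² = (a/2)^(−1).
Plugging in a = 2.89 yields A = 0.8319.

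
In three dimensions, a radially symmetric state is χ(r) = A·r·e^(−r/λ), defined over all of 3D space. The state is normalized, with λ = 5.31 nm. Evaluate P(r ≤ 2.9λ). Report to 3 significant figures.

P ≈ 0.687

With dV = 4πr²dr, the probability is ∫|χ|² dV over r ≤ 2.9λ.
The full normalization integral is A²·[3·π·λ^5] = 1, fixing A².
Let u = r/λ; then A², 4π and the length scale all cancel, so P = ∫_{0}^{2.9} u^4·e^(-2·u) du ÷ ∫_{0}^{∞} u^4·e^(-2·u) du.
An antiderivative of u^4·e^(-2·u) is -(u^4/2 + u^3 + 3·u^2/2 + 3·u/2 + 3/4)·e^(-2·u); evaluating from 0 to 2.9 gives ≈ 0.51546, while the full integral is 3/4.
This evaluates to P = 0.6873.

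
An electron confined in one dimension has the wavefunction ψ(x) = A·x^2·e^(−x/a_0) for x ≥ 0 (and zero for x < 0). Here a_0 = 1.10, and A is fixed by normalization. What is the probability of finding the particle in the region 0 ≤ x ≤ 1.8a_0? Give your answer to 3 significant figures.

P = ∫_{0}^{1.8a_0} |ψ(x)|² dx.
The normalization integral ∫|ψ|²dx over the whole domain equals 3·a_0^5/4·A², and A² cancels in the ratio.
Let u = x/a_0; then A² and the length scale cancel, so P = ∫_{0}^{1.8} u^4·e^(-2·u) du ÷ ∫_{0}^{∞} u^4·e^(-2·u) du.
An antiderivative of u^4·e^(-2·u) is -(u^4/2 + u^3 + 3·u^2/2 + 3·u/2 + 3/4)·e^(-2·u); evaluating from 0 to 1.8 gives ≈ 0.22017, while the full integral is 3/4.
This works out to P = 0.2936.

P ≈ 0.294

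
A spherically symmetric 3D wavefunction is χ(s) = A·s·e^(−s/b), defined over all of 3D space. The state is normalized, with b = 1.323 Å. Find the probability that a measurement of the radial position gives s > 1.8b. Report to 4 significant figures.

P ≈ 0.7064

Integrate the radial probability density 4πs²|χ|² over s > 1.8b.
The full normalization integral is A²·[3·π·b^5] = 1, fixing A².
Substituting u = s/b, A², 4π and the length scale all cancel in the ratio: P = ∫_{1.8}^{∞} u^4·e^(-2·u) du / ∫_{0}^{∞} u^4·e^(-2·u) du.
With ∫ u^4·e^(-2·u) du = -(u^4/2 + u^3 + 3·u^2/2 + 3·u/2 + 3/4)·e^(-2·u) + C, the region integral is ≈ 0.529829 and the full one is 3/4.
The region integral divided by the full integral gives P = 0.70644.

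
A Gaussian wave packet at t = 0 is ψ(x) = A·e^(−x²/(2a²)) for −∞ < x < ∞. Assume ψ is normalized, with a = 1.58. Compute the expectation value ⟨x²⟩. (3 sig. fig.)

By definition ⟨x²⟩ = ∫ x^2 |ψ(x)|² dx.
With ∫_{−∞}^{∞} x^(2m) e^(−αx²) dx = (2m−1)!!·√π / (2^m α^(m+1/2)), the ratio of the moment integral to the normalization integral gives ⟨x²⟩ = a^2/2.
With a = 1.58, ⟨x^2⟩ = 1.248.

⟨x^2⟩ ≈ 1.25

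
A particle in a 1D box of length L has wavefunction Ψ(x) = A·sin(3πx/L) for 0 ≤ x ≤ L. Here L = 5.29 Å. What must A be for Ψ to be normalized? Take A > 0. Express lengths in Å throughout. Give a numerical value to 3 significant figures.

A ≈ 0.615 Å^(-1/2)

The normalization condition is ∫|Ψ|² dx = 1 from 0 to L.
Carrying out the integral gives A² · L/2.
Substituting L = 5.29 gives A² = 0.3781, so A = 0.6149.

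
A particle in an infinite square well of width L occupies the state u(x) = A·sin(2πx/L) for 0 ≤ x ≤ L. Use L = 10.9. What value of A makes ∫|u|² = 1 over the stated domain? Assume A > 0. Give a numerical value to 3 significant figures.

A ≈ 0.428

We need A² ∫|f|² dx = 1, taking the integral from 0 to L.
Using sin²θ = (1 − cos 2θ)/2, ∫|u|² dx = A²·(L/2).
Setting this equal to 1 gives A² = 1/(L/2).
Plugging in L = 10.9 yields A = 0.4284.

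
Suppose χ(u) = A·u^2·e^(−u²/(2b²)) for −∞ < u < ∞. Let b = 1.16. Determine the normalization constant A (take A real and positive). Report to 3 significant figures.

The normalization condition is ∫|χ|² du = 1 from −∞ to ∞.
Carrying out the integral gives A² · 3·√(π)·b^5/4.
Hence A² = 1/[3·√(π)·b^5/4].
Substituting b = 1.16 gives A² = 0.3582, so A = 0.5985.

A ≈ 0.598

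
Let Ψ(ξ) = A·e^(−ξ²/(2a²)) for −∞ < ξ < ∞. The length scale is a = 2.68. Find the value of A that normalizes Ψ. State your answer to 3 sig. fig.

A ≈ 0.459

Normalization requires ∫|Ψ|² dξ = 1, integrated from −∞ to ∞.
Using the Gaussian integral ∫_{−∞}^{∞} e^(−αξ²) dξ = √(π/α), the integral (without the A² prefactor) comes out to √(π)·a.
So A² = (√(π)·a)^(−1).
With a = 2.68: A² = 0.2105 and A = 0.4588.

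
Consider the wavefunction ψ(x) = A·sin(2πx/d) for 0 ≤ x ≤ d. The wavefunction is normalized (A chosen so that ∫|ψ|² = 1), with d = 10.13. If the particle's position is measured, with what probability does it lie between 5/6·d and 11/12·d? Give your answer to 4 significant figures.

P ≈ 0.08333

P = ∫_{5/6·d}^{11/12·d} |ψ(x)|² dx.
The normalization integral ∫|ψ|²dx over the whole domain equals d/2·A², and A² cancels in the ratio.
In terms of u = x/d (A² and the length scale cancel between numerator and denominator), P = [∫_{5/6}^{11/12} sin(2·π·u)^2 du] / [∫_{0}^{1} sin(2·π·u)^2 du].
An antiderivative of sin(2·π·u)^2 is u/2 - sin(4·π·u)/(8·π); evaluating from 5/6 to 11/12 gives 1/24, while the full integral is 1/2.
The result is P = 1/12.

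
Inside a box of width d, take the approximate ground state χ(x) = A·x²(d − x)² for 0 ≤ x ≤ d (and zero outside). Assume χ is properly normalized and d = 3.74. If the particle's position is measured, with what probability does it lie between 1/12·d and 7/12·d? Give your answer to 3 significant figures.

P ≈ 0.697

|χ|² is the probability density, so P = ∫_{1/12·d}^{7/12·d} |χ|² dx.
The normalization integral ∫|χ|²dx over the whole domain equals d^9/630·A², and A² cancels in the ratio.
Substituting u = x/d, A² and the length scale cancel in the ratio: P = ∫_{1/12}^{7/12} u^4·(1 - u)^4 du / ∫_{0}^{1} u^4·(1 - u)^4 du.
An antiderivative of u^4·(1 - u)^4 is u^5·(70·u^4 - 315·u^3 + 540·u^2 - 420·u + 126)/630; evaluating from 1/12 to 7/12 gives ≈ 0.0011068, while the full integral is 1/630.
Evaluating gives P = 0.6973.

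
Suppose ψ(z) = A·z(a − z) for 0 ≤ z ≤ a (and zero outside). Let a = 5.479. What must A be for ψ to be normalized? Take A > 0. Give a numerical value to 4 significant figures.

Require ∫ |ψ|² dz = 1 over the whole domain.
Expanding the polynomial and integrating term by term, ∫|ψ|² dz = A²·(a^5/30).
Substituting a = 5.479 gives A² = 0.0060760, so A = 0.077948.

A ≈ 0.07795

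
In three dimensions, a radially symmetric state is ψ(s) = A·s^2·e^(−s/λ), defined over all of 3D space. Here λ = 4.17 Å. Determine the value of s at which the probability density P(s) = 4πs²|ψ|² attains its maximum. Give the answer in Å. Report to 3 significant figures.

s ≈ 12.5 Å

The maximum of P(s) = 4πs²|ψ|² occurs where its derivative vanishes.
This gives s = 3·λ.
With λ = 4.17, the most probable radial distance is 12.51 Å.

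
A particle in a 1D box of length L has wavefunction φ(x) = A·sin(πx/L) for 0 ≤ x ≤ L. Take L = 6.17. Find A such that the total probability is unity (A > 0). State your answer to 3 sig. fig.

A ≈ 0.569

Normalization requires ∫|φ|² dx = 1, integrated from 0 to L.
Carrying out the integral gives A² · L/2.
So A² = (L/2)^(−1).
Plugging in L = 6.17 yields A = 0.5693.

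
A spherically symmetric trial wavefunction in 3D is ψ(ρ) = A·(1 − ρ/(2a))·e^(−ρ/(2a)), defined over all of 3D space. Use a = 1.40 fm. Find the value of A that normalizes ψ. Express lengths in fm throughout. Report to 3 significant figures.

The normalization condition is ∫|ψ|² 4πρ² dρ = 1 from 0 to ∞.
In 3D with spherical symmetry the volume element is 4πρ² dρ.
Recall ∫₀^∞ ρ^m e^(−ρ/β) dρ = m!·β^(m+1), carrying out the integral gives A² · 8·π·a^3.
So A² = (8·π·a^3)^(−1).
Substituting a = 1.40 gives A² = 0.01450, so A = 0.1204.

A ≈ 0.120 fm^(-3/2)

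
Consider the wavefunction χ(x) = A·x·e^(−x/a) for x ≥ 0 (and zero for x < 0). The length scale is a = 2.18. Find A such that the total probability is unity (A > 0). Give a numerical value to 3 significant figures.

A ≈ 0.621

Require ∫ |χ|² dx = 1 over the whole domain.
∫|χ|² dx = A²·(a^3/4).
So A² = (a^3/4)^(−1).
With a = 2.18: A² = 0.3861 and A = 0.6214.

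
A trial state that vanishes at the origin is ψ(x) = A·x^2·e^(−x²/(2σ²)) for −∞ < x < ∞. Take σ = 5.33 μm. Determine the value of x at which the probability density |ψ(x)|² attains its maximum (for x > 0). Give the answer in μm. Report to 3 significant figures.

x ≈ 7.54 μm

Differentiate |ψ(x)|² with respect to x and set to zero.
Solving yields x = √(2)·σ.
With σ = 5.33, the value of x > 0 at which the probability density is greatest is 7.538 μm.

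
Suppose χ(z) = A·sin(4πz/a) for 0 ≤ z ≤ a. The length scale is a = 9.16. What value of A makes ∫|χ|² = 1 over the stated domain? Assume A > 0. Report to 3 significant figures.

A ≈ 0.467

We need A² ∫|f|² dz = 1, taking the integral from 0 to a.
With χ = A·sin(4πz/a), the integral evaluates to A²·[a/2].
Setting this equal to 1 gives A² = 1/(a/2).
Plugging in a = 9.16 yields A = 0.4673.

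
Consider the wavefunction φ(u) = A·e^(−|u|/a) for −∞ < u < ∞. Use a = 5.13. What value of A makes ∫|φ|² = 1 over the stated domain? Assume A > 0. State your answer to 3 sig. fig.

Normalization requires ∫|φ|² du = 1, integrated from −∞ to ∞.
With φ = A·e^(−|u|/a), the integral evaluates to A²·[a].
Hence A² = 1/[a].
Substituting a = 5.13 gives A² = 0.1949, so A = 0.4415.

A ≈ 0.442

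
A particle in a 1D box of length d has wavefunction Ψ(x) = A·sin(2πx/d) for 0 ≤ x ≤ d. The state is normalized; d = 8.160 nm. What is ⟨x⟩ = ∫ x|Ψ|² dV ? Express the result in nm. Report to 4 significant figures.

⟨x⟩ = ∫ x |Ψ|² dx over the full domain.
Using sin²θ = (1 − cos 2θ)/2, the ratio of the moment integral to the normalization integral gives ⟨x⟩ = d/2.
With d = 8.160, ⟨x⟩ = 4.0800.

⟨x⟩ ≈ 4.080 nm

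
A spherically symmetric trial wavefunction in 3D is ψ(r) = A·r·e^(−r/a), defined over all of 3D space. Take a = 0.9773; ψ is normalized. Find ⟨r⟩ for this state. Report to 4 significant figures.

The expectation value is the |ψ|²-weighted average of r: ∫ r|ψ|² 4πr² dr.
Recall ∫₀^∞ r^m e^(−r/β) dr = m!·β^(m+1), evaluating both integrals, ⟨r⟩ = 5·a/2.
With a = 0.9773, ⟨r⟩ = 2.4433.

⟨r⟩ ≈ 2.443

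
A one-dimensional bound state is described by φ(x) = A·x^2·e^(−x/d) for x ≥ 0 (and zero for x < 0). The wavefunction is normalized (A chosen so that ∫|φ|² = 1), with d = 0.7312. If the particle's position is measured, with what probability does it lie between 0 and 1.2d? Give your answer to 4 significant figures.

The probability is P = ∫ |φ|² dx over [0, 1.2d].
With A² fixed by ∫|φ|² = 1, i.e. A² = (3·d^5/4)^(−1), substitute and integrate.
Substituting u = x/d, A² and the length scale cancel in the ratio: P = ∫_{0}^{1.2} u^4·e^(-2·u) du / ∫_{0}^{∞} u^4·e^(-2·u) du.
With ∫ u^4·e^(-2·u) du = -(u^4/2 + u^3 + 3·u^2/2 + 3·u/2 + 3/4)·e^(-2·u) + C, the region integral is ≈ 0.0719014 and the full one is 3/4.
Evaluating gives P = 0.095869.

P ≈ 0.09587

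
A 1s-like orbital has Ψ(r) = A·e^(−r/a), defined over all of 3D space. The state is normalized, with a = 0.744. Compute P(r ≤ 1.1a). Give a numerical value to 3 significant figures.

With dV = 4πr²dr, the probability is ∫|Ψ|² dV over r ≤ 1.1a.
A² is fixed by ∫₀^∞ 4πr²|Ψ|² dr = 1, i.e. A² = (π·a^3)^(−1).
Let u = r/a; then A², 4π and the length scale all cancel, so P = ∫_{0}^{1.1} u^2·e^(-2·u) du ÷ ∫_{0}^{∞} u^2·e^(-2·u) du.
With ∫ u^2·e^(-2·u) du = -(2·u^2 + 2·u + 1)·e^(-2·u)/4 + C, the region integral is 1/4 - 281·e^(-11/5)/200 and the full one is 1/4.
The region integral divided by the full integral gives P = 0.3773.

P ≈ 0.377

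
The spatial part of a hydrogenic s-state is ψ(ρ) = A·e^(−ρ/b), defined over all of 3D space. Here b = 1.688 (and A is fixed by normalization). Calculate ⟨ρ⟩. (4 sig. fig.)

⟨ρ⟩ ≈ 2.532

By definition ⟨ρ⟩ = ∫ ρ |ψ(ρ)|² 4πρ² dρ.
The ratio of the moment integral to the normalization integral gives ⟨ρ⟩ = 3·b/2.
Putting b = 1.688 gives 2.5320.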